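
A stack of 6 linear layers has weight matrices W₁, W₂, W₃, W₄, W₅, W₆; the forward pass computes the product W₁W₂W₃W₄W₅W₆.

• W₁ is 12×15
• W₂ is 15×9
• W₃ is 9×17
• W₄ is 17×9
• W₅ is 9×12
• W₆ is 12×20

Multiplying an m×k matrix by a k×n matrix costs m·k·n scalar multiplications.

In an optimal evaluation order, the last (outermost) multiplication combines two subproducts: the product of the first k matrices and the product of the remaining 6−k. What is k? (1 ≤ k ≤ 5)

Adjacent pairs: W₁W₂ = 12·15·9 = 1620; W₂W₃ = 15·9·17 = 2295; W₃W₄ = 9·17·9 = 1377; W₄W₅ = 17·9·12 = 1836; W₅W₆ = 9·12·20 = 2160.
Length 3: W₁..W₃: k=1: 0+2295+12·15·17=5355; k=2: 1620+0+12·9·17=3456 → min 3456 | W₂..W₄: k=2: 0+1377+15·9·9=2592; k=3: 2295+0+15·17·9=4590 → min 2592 | W₃..W₅: k=3: 0+1836+9·17·12=3672; k=4: 1377+0+9·9·12=2349 → min 2349 | W₄..W₆: k=4: 0+2160+17·9·20=5220; k=5: 1836+0+17·12·20=5916 → min 5220.
Length 4: W₁..W₄: k=1: 0+2592+12·15·9=4212; k=2: 1620+1377+12·9·9=3969; k=3: 3456+0+12·17·9=5292 → min 3969 | W₂..W₅: k=2: 0+2349+15·9·12=3969; k=3: 2295+1836+15·17·12=7191; k=4: 2592+0+15·9·12=4212 → min 3969 | W₃..W₆: k=3: 0+5220+9·17·20=8280; k=4: 1377+2160+9·9·20=5157; k=5: 2349+0+9·12·20=4509 → min 4509.
Length 5: W₁..W₅: k=1: 0+3969+12·15·12=6129; k=2: 1620+2349+12·9·12=5265; k=3: 3456+1836+12·17·12=7740; k=4: 3969+0+12·9·12=5265 → min 5265 | W₂..W₆: k=2: 0+4509+15·9·20=7209; k=3: 2295+5220+15·17·20=12615; k=4: 2592+2160+15·9·20=7452; k=5: 3969+0+15·12·20=7569 → min 7209.
Top-level splits: k=1: (W₁..W₁)·(W₂..W₆) → 0+7209+12·15·20 = 10809; k=2: (W₁..W₂)·(W₃..W₆) → 1620+4509+12·9·20 = 8289; k=3: (W₁..W₃)·(W₄..W₆) → 3456+5220+12·17·20 = 12756; k=4: (W₁..W₄)·(W₅..W₆) → 3969+2160+12·9·20 = 8289; k=5: (W₁..W₅)·(W₆..W₆) → 5265+0+12·12·20 = 8145.
Best split is after W₅, i.e. k = 5.

5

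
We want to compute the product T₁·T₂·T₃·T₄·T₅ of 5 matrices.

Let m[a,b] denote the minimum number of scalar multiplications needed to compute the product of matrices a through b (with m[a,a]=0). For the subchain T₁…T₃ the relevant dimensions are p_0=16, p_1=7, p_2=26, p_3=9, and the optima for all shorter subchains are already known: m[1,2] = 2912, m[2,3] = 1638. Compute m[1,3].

m[1,3] = min over k∈[1,2] of m[1,k]+m[k+1,3]+p_{0}·p_k·p_{3}.
k=1: 0 + 1638 + 16·7·9 = 2646; k=2: 2912 + 0 + 16·26·9 = 6656.
Minimum: 2646 at k=1.

2646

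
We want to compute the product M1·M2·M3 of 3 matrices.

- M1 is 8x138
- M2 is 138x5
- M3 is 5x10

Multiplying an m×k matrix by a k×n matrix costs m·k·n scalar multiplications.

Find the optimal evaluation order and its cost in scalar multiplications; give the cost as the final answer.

(M1·(M2·M3)): cost 17940.
((M1·M2)·M3): cost 5920.
Optimal: ((M1·M2)·M3) with cost 5920.

5920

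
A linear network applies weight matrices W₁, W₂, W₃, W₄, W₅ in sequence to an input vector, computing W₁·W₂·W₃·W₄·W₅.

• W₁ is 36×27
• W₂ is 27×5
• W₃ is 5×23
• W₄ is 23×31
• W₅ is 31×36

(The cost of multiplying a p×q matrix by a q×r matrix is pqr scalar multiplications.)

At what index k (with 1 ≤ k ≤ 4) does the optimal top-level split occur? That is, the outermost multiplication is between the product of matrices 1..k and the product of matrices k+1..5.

2

Adjacent pairs: W₁W₂ = 36·27·5 = 4860; W₂W₃ = 27·5·23 = 3105; W₃W₄ = 5·23·31 = 3565; W₄W₅ = 23·31·36 = 25668.
Length 3: W₁..W₃: k=1: 0+3105+36·27·23=25461; k=2: 4860+0+36·5·23=9000 → min 9000 | W₂..W₄: k=2: 0+3565+27·5·31=7750; k=3: 3105+0+27·23·31=22356 → min 7750 | W₃..W₅: k=3: 0+25668+5·23·36=29808; k=4: 3565+0+5·31·36=9145 → min 9145.
Length 4: W₁..W₄: k=1: 0+7750+36·27·31=37882; k=2: 4860+3565+36·5·31=14005; k=3: 9000+0+36·23·31=34668 → min 14005 | W₂..W₅: k=2: 0+9145+27·5·36=14005; k=3: 3105+25668+27·23·36=51129; k=4: 7750+0+27·31·36=37882 → min 14005.
Top-level splits: k=1: (W₁..W₁)·(W₂..W₅) → 0+14005+36·27·36 = 48997; k=2: (W₁..W₂)·(W₃..W₅) → 4860+9145+36·5·36 = 20485; k=3: (W₁..W₃)·(W₄..W₅) → 9000+25668+36·23·36 = 64476; k=4: (W₁..W₄)·(W₅..W₅) → 14005+0+36·31·36 = 54181.
Best split is after W₂, i.e. k = 2.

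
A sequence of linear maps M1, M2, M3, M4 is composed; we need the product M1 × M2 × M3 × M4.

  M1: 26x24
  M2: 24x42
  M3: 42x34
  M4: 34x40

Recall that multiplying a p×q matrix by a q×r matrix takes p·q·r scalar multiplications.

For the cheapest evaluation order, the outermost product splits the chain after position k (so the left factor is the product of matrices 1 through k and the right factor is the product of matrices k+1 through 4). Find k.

3

Adjacent pairs: M1M2 = 26·24·42 = 26208; M2M3 = 24·42·34 = 34272; M3M4 = 42·34·40 = 57120.
Length 3: M1..M3: k=1: 0+34272+26·24·34=55488; k=2: 26208+0+26·42·34=63336 → min 55488 | M2..M4: k=2: 0+57120+24·42·40=97440; k=3: 34272+0+24·34·40=66912 → min 66912.
Top-level splits: k=1: (M1..M1)·(M2..M4) → 0+66912+26·24·40 = 91872; k=2: (M1..M2)·(M3..M4) → 26208+57120+26·42·40 = 127008; k=3: (M1..M3)·(M4..M4) → 55488+0+26·34·40 = 90848.
Best split is after M3, i.e. k = 3.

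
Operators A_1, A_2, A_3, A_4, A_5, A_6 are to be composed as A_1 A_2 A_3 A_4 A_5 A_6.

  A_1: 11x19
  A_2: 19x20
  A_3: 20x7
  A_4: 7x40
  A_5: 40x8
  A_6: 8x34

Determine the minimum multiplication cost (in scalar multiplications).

Adjacent pairs: A_1A_2 = 11·19·20 = 4180; A_2A_3 = 19·20·7 = 2660; A_3A_4 = 20·7·40 = 5600; A_4A_5 = 7·40·8 = 2240; A_5A_6 = 40·8·34 = 10880.
Length 3: A_1..A_3: k=1: 0+2660+11·19·7=4123; k=2: 4180+0+11·20·7=5720 → min 4123 | A_2..A_4: k=2: 0+5600+19·20·40=20800; k=3: 2660+0+19·7·40=7980 → min 7980 | A_3..A_5: k=3: 0+2240+20·7·8=3360; k=4: 5600+0+20·40·8=12000 → min 3360 | A_4..A_6: k=4: 0+10880+7·40·34=20400; k=5: 2240+0+7·8·34=4144 → min 4144.
Length 4: A_1..A_4: k=1: 0+7980+11·19·40=16340; k=2: 4180+5600+11·20·40=18580; k=3: 4123+0+11·7·40=7203 → min 7203 | A_2..A_5: k=2: 0+3360+19·20·8=6400; k=3: 2660+2240+19·7·8=5964; k=4: 7980+0+19·40·8=14060 → min 5964 | A_3..A_6: k=3: 0+4144+20·7·34=8904; k=4: 5600+10880+20·40·34=43680; k=5: 3360+0+20·8·34=8800 → min 8800.
Length 5: A_1..A_5: k=1: 0+5964+11·19·8=7636; k=2: 4180+3360+11·20·8=9300; k=3: 4123+2240+11·7·8=6979; k=4: 7203+0+11·40·8=10723 → min 6979 | A_2..A_6: k=2: 0+8800+19·20·34=21720; k=3: 2660+4144+19·7·34=11326; k=4: 7980+10880+19·40·34=44700; k=5: 5964+0+19·8·34=11132 → min 11132.
Length 6: A_1..A_6: k=1: 0+11132+11·19·34=18238; k=2: 4180+8800+11·20·34=20460; k=3: 4123+4144+11·7·34=10885; k=4: 7203+10880+11·40·34=33043; k=5: 6979+0+11·8·34=9971 → min 9971.
Optimal order: (((A_1 (A_2 A_3)) (A_4 A_5)) A_6) with cost 9971.

9971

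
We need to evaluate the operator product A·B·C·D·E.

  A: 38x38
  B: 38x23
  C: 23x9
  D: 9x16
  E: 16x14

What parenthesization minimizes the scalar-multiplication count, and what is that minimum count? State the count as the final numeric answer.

27666

Adjacent pairs: AB = 38·38·23 = 33212; BC = 38·23·9 = 7866; CD = 23·9·16 = 3312; DE = 9·16·14 = 2016.
Length 3: A..C: k=1: 0+7866+38·38·9=20862; k=2: 33212+0+38·23·9=41078 → min 20862 | B..D: k=2: 0+3312+38·23·16=17296; k=3: 7866+0+38·9·16=13338 → min 13338 | C..E: k=3: 0+2016+23·9·14=4914; k=4: 3312+0+23·16·14=8464 → min 4914.
Length 4: A..D: k=1: 0+13338+38·38·16=36442; k=2: 33212+3312+38·23·16=50508; k=3: 20862+0+38·9·16=26334 → min 26334 | B..E: k=2: 0+4914+38·23·14=17150; k=3: 7866+2016+38·9·14=14670; k=4: 13338+0+38·16·14=21850 → min 14670.
Length 5: A..E: k=1: 0+14670+38·38·14=34886; k=2: 33212+4914+38·23·14=50362; k=3: 20862+2016+38·9·14=27666; k=4: 26334+0+38·16·14=34846 → min 27666.
Optimal parenthesization: ((A·(B·C))·(D·E)) with cost 27666.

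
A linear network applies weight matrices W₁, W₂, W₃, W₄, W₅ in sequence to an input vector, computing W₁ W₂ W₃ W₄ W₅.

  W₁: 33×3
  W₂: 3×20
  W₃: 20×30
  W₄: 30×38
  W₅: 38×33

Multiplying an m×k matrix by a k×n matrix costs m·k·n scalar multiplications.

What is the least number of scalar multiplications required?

12249

Adjacent pairs: W₁W₂ = 33·3·20 = 1980; W₂W₃ = 3·20·30 = 1800; W₃W₄ = 20·30·38 = 22800; W₄W₅ = 30·38·33 = 37620.
Length 3: W₁..W₃: k=1: 0+1800+33·3·30=4770; k=2: 1980+0+33·20·30=21780 → min 4770 | W₂..W₄: k=2: 0+22800+3·20·38=25080; k=3: 1800+0+3·30·38=5220 → min 5220 | W₃..W₅: k=3: 0+37620+20·30·33=57420; k=4: 22800+0+20·38·33=47880 → min 47880.
Length 4: W₁..W₄: k=1: 0+5220+33·3·38=8982; k=2: 1980+22800+33·20·38=49860; k=3: 4770+0+33·30·38=42390 → min 8982 | W₂..W₅: k=2: 0+47880+3·20·33=49860; k=3: 1800+37620+3·30·33=42390; k=4: 5220+0+3·38·33=8982 → min 8982.
Length 5: W₁..W₅: k=1: 0+8982+33·3·33=12249; k=2: 1980+47880+33·20·33=71640; k=3: 4770+37620+33·30·33=75060; k=4: 8982+0+33·38·33=50364 → min 12249.
Optimal order: (W₁ (((W₂ W₃) W₄) W₅)) with cost 12249.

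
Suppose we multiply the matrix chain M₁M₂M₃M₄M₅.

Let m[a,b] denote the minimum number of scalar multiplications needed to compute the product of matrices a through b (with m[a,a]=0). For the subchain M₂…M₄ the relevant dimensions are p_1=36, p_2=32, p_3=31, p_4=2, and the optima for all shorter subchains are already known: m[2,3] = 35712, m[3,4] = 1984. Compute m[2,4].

4288

m[2,4] = min over k∈[2,3] of m[2,k]+m[k+1,4]+p_{1}·p_k·p_{4}.
k=2: 0 + 1984 + 36·32·2 = 4288; k=3: 35712 + 0 + 36·31·2 = 37944.
Minimum: 4288 at k=2.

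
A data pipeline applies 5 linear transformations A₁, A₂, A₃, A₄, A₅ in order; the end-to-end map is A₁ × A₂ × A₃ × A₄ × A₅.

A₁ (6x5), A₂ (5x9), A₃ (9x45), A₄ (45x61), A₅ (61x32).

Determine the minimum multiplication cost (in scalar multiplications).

Adjacent pairs: A₁A₂ = 6·5·9 = 270; A₂A₃ = 5·9·45 = 2025; A₃A₄ = 9·45·61 = 24705; A₄A₅ = 45·61·32 = 87840.
Length 3: A₁..A₃: k=1: 0+2025+6·5·45=3375; k=2: 270+0+6·9·45=2700 → min 2700 | A₂..A₄: k=2: 0+24705+5·9·61=27450; k=3: 2025+0+5·45·61=15750 → min 15750 | A₃..A₅: k=3: 0+87840+9·45·32=100800; k=4: 24705+0+9·61·32=42273 → min 42273.
Length 4: A₁..A₄: k=1: 0+15750+6·5·61=17580; k=2: 270+24705+6·9·61=28269; k=3: 2700+0+6·45·61=19170 → min 17580 | A₂..A₅: k=2: 0+42273+5·9·32=43713; k=3: 2025+87840+5·45·32=97065; k=4: 15750+0+5·61·32=25510 → min 25510.
Length 5: A₁..A₅: k=1: 0+25510+6·5·32=26470; k=2: 270+42273+6·9·32=44271; k=3: 2700+87840+6·45·32=99180; k=4: 17580+0+6·61·32=29292 → min 26470.
Optimal order: (A₁ × (((A₂ × A₃) × A₄) × A₅)) with cost 26470.

26470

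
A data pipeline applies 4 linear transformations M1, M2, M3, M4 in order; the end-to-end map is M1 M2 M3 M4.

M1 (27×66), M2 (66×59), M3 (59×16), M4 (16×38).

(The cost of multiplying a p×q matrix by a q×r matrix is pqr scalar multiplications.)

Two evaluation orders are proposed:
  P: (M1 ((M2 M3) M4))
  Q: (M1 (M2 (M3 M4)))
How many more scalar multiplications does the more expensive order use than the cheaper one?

81412

Order P = (M1 ((M2 M3) M4)): (M2 M3): 66×59 by 59×16 → 66×16, cost 66·59·16 = 62304; ((M2 M3) M4): 66×16 by 16×38 → 66×38, cost 66·16·38 = 40128; cumulative 102432; (M1 ((M2 M3) M4)): 27×66 by 66×38 → 27×38, cost 27·66·38 = 67716; cumulative 170148. Total 170148.
Order Q = (M1 (M2 (M3 M4))): (M3 M4): 59×16 by 16×38 → 59×38, cost 59·16·38 = 35872; (M2 (M3 M4)): 66×59 by 59×38 → 66×38, cost 66·59·38 = 147972; cumulative 183844; (M1 (M2 (M3 M4))): 27×66 by 66×38 → 27×38, cost 27·66·38 = 67716; cumulative 251560. Total 251560.
Difference: |170148 − 251560| = 81412.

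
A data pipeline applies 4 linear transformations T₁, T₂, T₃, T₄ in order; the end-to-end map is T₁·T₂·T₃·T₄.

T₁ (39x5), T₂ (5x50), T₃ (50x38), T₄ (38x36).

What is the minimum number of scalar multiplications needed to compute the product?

23360

Adjacent pairs: T₁T₂ = 39·5·50 = 9750; T₂T₃ = 5·50·38 = 9500; T₃T₄ = 50·38·36 = 68400.
Length 3: T₁..T₃: k=1: 0+9500+39·5·38=16910; k=2: 9750+0+39·50·38=83850 → min 16910 | T₂..T₄: k=2: 0+68400+5·50·36=77400; k=3: 9500+0+5·38·36=16340 → min 16340.
Length 4: T₁..T₄: k=1: 0+16340+39·5·36=23360; k=2: 9750+68400+39·50·36=148350; k=3: 16910+0+39·38·36=70262 → min 23360.
Optimal order: (T₁·((T₂·T₃)·T₄)) with cost 23360.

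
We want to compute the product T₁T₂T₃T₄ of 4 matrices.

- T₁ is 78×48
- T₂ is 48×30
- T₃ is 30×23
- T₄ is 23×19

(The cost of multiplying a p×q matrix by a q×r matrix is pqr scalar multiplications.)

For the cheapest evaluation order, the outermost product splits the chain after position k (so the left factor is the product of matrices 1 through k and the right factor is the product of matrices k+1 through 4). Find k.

1

Adjacent pairs: T₁T₂ = 78·48·30 = 112320; T₂T₃ = 48·30·23 = 33120; T₃T₄ = 30·23·19 = 13110.
Length 3: T₁..T₃: k=1: 0+33120+78·48·23=119232; k=2: 112320+0+78·30·23=166140 → min 119232 | T₂..T₄: k=2: 0+13110+48·30·19=40470; k=3: 33120+0+48·23·19=54096 → min 40470.
Top-level splits: k=1: (T₁..T₁)·(T₂..T₄) → 0+40470+78·48·19 = 111606; k=2: (T₁..T₂)·(T₃..T₄) → 112320+13110+78·30·19 = 169890; k=3: (T₁..T₃)·(T₄..T₄) → 119232+0+78·23·19 = 153318.
Best split is after T₁, i.e. k = 1.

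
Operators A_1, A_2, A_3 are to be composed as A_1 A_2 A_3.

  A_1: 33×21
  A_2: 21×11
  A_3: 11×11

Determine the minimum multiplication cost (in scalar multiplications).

10164

Order (A_1 (A_2 A_3)): (A_2 A_3): 21×11 by 11×11 → 21×11, cost 21·11·11 = 2541; (A_1 (A_2 A_3)): 33×21 by 21×11 → 33×11, cost 33·21·11 = 7623; cumulative 10164. Total 10164.
Order ((A_1 A_2) A_3): (A_1 A_2): 33×21 by 21×11 → 33×11, cost 33·21·11 = 7623; ((A_1 A_2) A_3): 33×11 by 11×11 → 33×11, cost 33·11·11 = 3993; cumulative 11616. Total 11616.
Minimum: 10164.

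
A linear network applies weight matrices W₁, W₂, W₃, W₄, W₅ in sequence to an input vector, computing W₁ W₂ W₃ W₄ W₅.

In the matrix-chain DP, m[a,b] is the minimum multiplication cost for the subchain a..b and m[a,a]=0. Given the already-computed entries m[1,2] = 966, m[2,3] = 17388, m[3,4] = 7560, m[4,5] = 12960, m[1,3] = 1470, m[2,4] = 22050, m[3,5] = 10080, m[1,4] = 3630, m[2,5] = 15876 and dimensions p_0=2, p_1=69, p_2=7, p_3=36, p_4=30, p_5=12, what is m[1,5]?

m[1,5] = min over k∈[1,4] of m[1,k]+m[k+1,5]+p_{0}·p_k·p_{5}.
k=1: 0 + 15876 + 2·69·12 = 17532; k=2: 966 + 10080 + 2·7·12 = 11214; k=3: 1470 + 12960 + 2·36·12 = 15294; k=4: 3630 + 0 + 2·30·12 = 4350.
Minimum: 4350 at k=4.

4350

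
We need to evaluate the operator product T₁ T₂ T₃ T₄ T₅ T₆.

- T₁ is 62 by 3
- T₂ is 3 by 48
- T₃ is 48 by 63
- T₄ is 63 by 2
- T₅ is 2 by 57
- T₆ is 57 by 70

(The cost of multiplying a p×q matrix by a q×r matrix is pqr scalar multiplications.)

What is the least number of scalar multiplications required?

Adjacent pairs: T₁T₂ = 62·3·48 = 8928; T₂T₃ = 3·48·63 = 9072; T₃T₄ = 48·63·2 = 6048; T₄T₅ = 63·2·57 = 7182; T₅T₆ = 2·57·70 = 7980.
Length 3: T₁..T₃: k=1: 0+9072+62·3·63=20790; k=2: 8928+0+62·48·63=196416 → min 20790 | T₂..T₄: k=2: 0+6048+3·48·2=6336; k=3: 9072+0+3·63·2=9450 → min 6336 | T₃..T₅: k=3: 0+7182+48·63·57=179550; k=4: 6048+0+48·2·57=11520 → min 11520 | T₄..T₆: k=4: 0+7980+63·2·70=16800; k=5: 7182+0+63·57·70=258552 → min 16800.
Length 4: T₁..T₄: k=1: 0+6336+62·3·2=6708; k=2: 8928+6048+62·48·2=20928; k=3: 20790+0+62·63·2=28602 → min 6708 | T₂..T₅: k=2: 0+11520+3·48·57=19728; k=3: 9072+7182+3·63·57=27027; k=4: 6336+0+3·2·57=6678 → min 6678 | T₃..T₆: k=3: 0+16800+48·63·70=228480; k=4: 6048+7980+48·2·70=20748; k=5: 11520+0+48·57·70=203040 → min 20748.
Length 5: T₁..T₅: k=1: 0+6678+62·3·57=17280; k=2: 8928+11520+62·48·57=190080; k=3: 20790+7182+62·63·57=250614; k=4: 6708+0+62·2·57=13776 → min 13776 | T₂..T₆: k=2: 0+20748+3·48·70=30828; k=3: 9072+16800+3·63·70=39102; k=4: 6336+7980+3·2·70=14736; k=5: 6678+0+3·57·70=18648 → min 14736.
Length 6: T₁..T₆: k=1: 0+14736+62·3·70=27756; k=2: 8928+20748+62·48·70=237996; k=3: 20790+16800+62·63·70=311010; k=4: 6708+7980+62·2·70=23368; k=5: 13776+0+62·57·70=261156 → min 23368.
Optimal order: ((T₁ (T₂ (T₃ T₄))) (T₅ T₆)) with cost 23368.

23368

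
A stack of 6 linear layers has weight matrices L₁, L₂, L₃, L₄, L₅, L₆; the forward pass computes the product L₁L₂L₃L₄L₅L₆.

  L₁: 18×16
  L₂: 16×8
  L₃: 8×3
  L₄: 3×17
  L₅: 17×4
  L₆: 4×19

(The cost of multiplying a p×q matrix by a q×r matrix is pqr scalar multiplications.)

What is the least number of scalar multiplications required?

Adjacent pairs: L₁L₂ = 18·16·8 = 2304; L₂L₃ = 16·8·3 = 384; L₃L₄ = 8·3·17 = 408; L₄L₅ = 3·17·4 = 204; L₅L₆ = 17·4·19 = 1292.
Length 3: L₁..L₃: k=1: 0+384+18·16·3=1248; k=2: 2304+0+18·8·3=2736 → min 1248 | L₂..L₄: k=2: 0+408+16·8·17=2584; k=3: 384+0+16·3·17=1200 → min 1200 | L₃..L₅: k=3: 0+204+8·3·4=300; k=4: 408+0+8·17·4=952 → min 300 | L₄..L₆: k=4: 0+1292+3·17·19=2261; k=5: 204+0+3·4·19=432 → min 432.
Length 4: L₁..L₄: k=1: 0+1200+18·16·17=6096; k=2: 2304+408+18·8·17=5160; k=3: 1248+0+18·3·17=2166 → min 2166 | L₂..L₅: k=2: 0+300+16·8·4=812; k=3: 384+204+16·3·4=780; k=4: 1200+0+16·17·4=2288 → min 780 | L₃..L₆: k=3: 0+432+8·3·19=888; k=4: 408+1292+8·17·19=4284; k=5: 300+0+8·4·19=908 → min 888.
Length 5: L₁..L₅: k=1: 0+780+18·16·4=1932; k=2: 2304+300+18·8·4=3180; k=3: 1248+204+18·3·4=1668; k=4: 2166+0+18·17·4=3390 → min 1668 | L₂..L₆: k=2: 0+888+16·8·19=3320; k=3: 384+432+16·3·19=1728; k=4: 1200+1292+16·17·19=7660; k=5: 780+0+16·4·19=1996 → min 1728.
Length 6: L₁..L₆: k=1: 0+1728+18·16·19=7200; k=2: 2304+888+18·8·19=5928; k=3: 1248+432+18·3·19=2706; k=4: 2166+1292+18·17·19=9272; k=5: 1668+0+18·4·19=3036 → min 2706.
Optimal order: ((L₁(L₂L₃))((L₄L₅)L₆)) with cost 2706.

2706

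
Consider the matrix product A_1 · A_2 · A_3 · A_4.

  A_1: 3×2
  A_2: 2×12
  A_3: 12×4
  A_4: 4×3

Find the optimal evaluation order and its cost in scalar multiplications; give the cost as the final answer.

138

Adjacent pairs: A_1A_2 = 3·2·12 = 72; A_2A_3 = 2·12·4 = 96; A_3A_4 = 12·4·3 = 144.
Length 3: A_1..A_3: k=1: 0+96+3·2·4=120; k=2: 72+0+3·12·4=216 → min 120 | A_2..A_4: k=2: 0+144+2·12·3=216; k=3: 96+0+2·4·3=120 → min 120.
Length 4: A_1..A_4: k=1: 0+120+3·2·3=138; k=2: 72+144+3·12·3=324; k=3: 120+0+3·4·3=156 → min 138.
Optimal parenthesization: (A_1 · ((A_2 · A_3) · A_4)) with cost 138.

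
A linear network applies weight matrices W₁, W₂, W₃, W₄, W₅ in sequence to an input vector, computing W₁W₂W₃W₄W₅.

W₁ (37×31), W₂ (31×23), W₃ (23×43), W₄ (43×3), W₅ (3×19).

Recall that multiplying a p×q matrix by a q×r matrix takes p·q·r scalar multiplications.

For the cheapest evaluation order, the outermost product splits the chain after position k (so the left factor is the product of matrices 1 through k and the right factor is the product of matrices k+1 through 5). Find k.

4

Adjacent pairs: W₁W₂ = 37·31·23 = 26381; W₂W₃ = 31·23·43 = 30659; W₃W₄ = 23·43·3 = 2967; W₄W₅ = 43·3·19 = 2451.
Length 3: W₁..W₃: k=1: 0+30659+37·31·43=79980; k=2: 26381+0+37·23·43=62974 → min 62974 | W₂..W₄: k=2: 0+2967+31·23·3=5106; k=3: 30659+0+31·43·3=34658 → min 5106 | W₃..W₅: k=3: 0+2451+23·43·19=21242; k=4: 2967+0+23·3·19=4278 → min 4278.
Length 4: W₁..W₄: k=1: 0+5106+37·31·3=8547; k=2: 26381+2967+37·23·3=31901; k=3: 62974+0+37·43·3=67747 → min 8547 | W₂..W₅: k=2: 0+4278+31·23·19=17825; k=3: 30659+2451+31·43·19=58437; k=4: 5106+0+31·3·19=6873 → min 6873.
Top-level splits: k=1: (W₁..W₁)·(W₂..W₅) → 0+6873+37·31·19 = 28666; k=2: (W₁..W₂)·(W₃..W₅) → 26381+4278+37·23·19 = 46828; k=3: (W₁..W₃)·(W₄..W₅) → 62974+2451+37·43·19 = 95654; k=4: (W₁..W₄)·(W₅..W₅) → 8547+0+37·3·19 = 10656.
Best split is after W₄, i.e. k = 4.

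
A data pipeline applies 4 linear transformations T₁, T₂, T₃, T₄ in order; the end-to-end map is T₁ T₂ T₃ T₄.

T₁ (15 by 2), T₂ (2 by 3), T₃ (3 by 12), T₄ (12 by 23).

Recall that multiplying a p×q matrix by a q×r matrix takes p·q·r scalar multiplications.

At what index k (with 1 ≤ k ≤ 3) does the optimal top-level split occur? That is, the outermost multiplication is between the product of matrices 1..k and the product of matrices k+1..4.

Adjacent pairs: T₁T₂ = 15·2·3 = 90; T₂T₃ = 2·3·12 = 72; T₃T₄ = 3·12·23 = 828.
Length 3: T₁..T₃: k=1: 0+72+15·2·12=432; k=2: 90+0+15·3·12=630 → min 432 | T₂..T₄: k=2: 0+828+2·3·23=966; k=3: 72+0+2·12·23=624 → min 624.
Top-level splits: k=1: (T₁..T₁)·(T₂..T₄) → 0+624+15·2·23 = 1314; k=2: (T₁..T₂)·(T₃..T₄) → 90+828+15·3·23 = 1953; k=3: (T₁..T₃)·(T₄..T₄) → 432+0+15·12·23 = 4572.
Best split is after T₁, i.e. k = 1.

1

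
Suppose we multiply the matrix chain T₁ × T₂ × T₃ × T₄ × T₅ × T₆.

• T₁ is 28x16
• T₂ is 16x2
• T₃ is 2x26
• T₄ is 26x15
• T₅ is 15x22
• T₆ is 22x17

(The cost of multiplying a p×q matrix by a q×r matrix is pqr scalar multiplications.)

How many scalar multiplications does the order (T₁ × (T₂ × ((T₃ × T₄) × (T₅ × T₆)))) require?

(T₃ × T₄): 2×26 by 26×15 → 2×15, cost 2·26·15 = 780
(T₅ × T₆): 15×22 by 22×17 → 15×17, cost 15·22·17 = 5610
((T₃ × T₄) × (T₅ × T₆)): 2×15 by 15×17 → 2×17, cost 2·15·17 = 510; cumulative 6900
(T₂ × ((T₃ × T₄) × (T₅ × T₆))): 16×2 by 2×17 → 16×17, cost 16·2·17 = 544; cumulative 7444
(T₁ × (T₂ × ((T₃ × T₄) × (T₅ × T₆)))): 28×16 by 16×17 → 28×17, cost 28·16·17 = 7616; cumulative 15060
Total: 15060 scalar multiplications.

15060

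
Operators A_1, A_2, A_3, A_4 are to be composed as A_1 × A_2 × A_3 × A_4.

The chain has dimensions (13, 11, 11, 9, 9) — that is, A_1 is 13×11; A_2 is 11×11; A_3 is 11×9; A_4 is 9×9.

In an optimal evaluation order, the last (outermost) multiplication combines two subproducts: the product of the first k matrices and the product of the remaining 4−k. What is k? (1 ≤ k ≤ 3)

1

Adjacent pairs: A_1A_2 = 13·11·11 = 1573; A_2A_3 = 11·11·9 = 1089; A_3A_4 = 11·9·9 = 891.
Length 3: A_1..A_3: k=1: 0+1089+13·11·9=2376; k=2: 1573+0+13·11·9=2860 → min 2376 | A_2..A_4: k=2: 0+891+11·11·9=1980; k=3: 1089+0+11·9·9=1980 → min 1980.
Top-level splits: k=1: (A_1..A_1)·(A_2..A_4) → 0+1980+13·11·9 = 3267; k=2: (A_1..A_2)·(A_3..A_4) → 1573+891+13·11·9 = 3751; k=3: (A_1..A_3)·(A_4..A_4) → 2376+0+13·9·9 = 3429.
Best split is after A_1, i.e. k = 1.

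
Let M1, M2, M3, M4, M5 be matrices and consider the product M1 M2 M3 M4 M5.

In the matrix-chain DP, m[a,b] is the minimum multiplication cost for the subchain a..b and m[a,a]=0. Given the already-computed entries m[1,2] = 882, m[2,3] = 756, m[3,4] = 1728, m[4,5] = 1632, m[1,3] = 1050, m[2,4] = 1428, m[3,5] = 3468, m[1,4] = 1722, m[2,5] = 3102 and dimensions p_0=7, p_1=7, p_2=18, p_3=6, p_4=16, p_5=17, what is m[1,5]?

m[1,5] = min over k∈[1,4] of m[1,k]+m[k+1,5]+p_{0}·p_k·p_{5}.
k=1: 0 + 3102 + 7·7·17 = 3935; k=2: 882 + 3468 + 7·18·17 = 6492; k=3: 1050 + 1632 + 7·6·17 = 3396; k=4: 1722 + 0 + 7·16·17 = 3626.
Minimum: 3396 at k=3.

3396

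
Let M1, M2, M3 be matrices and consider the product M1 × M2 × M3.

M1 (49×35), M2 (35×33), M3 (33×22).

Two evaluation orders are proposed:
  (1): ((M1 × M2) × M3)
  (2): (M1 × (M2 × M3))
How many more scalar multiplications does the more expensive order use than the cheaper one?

Order (1) = ((M1 × M2) × M3): (M1 × M2): 49×35 by 35×33 → 49×33, cost 49·35·33 = 56595; ((M1 × M2) × M3): 49×33 by 33×22 → 49×22, cost 49·33·22 = 35574; cumulative 92169. Total 92169.
Order (2) = (M1 × (M2 × M3)): (M2 × M3): 35×33 by 33×22 → 35×22, cost 35·33·22 = 25410; (M1 × (M2 × M3)): 49×35 by 35×22 → 49×22, cost 49·35·22 = 37730; cumulative 63140. Total 63140.
Difference: |92169 − 63140| = 29029.

29029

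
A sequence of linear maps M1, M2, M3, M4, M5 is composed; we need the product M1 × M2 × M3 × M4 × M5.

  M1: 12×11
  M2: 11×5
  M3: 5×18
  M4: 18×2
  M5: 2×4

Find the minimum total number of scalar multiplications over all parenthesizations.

650

Adjacent pairs: M1M2 = 12·11·5 = 660; M2M3 = 11·5·18 = 990; M3M4 = 5·18·2 = 180; M4M5 = 18·2·4 = 144.
Length 3: M1..M3: k=1: 0+990+12·11·18=3366; k=2: 660+0+12·5·18=1740 → min 1740 | M2..M4: k=2: 0+180+11·5·2=290; k=3: 990+0+11·18·2=1386 → min 290 | M3..M5: k=3: 0+144+5·18·4=504; k=4: 180+0+5·2·4=220 → min 220.
Length 4: M1..M4: k=1: 0+290+12·11·2=554; k=2: 660+180+12·5·2=960; k=3: 1740+0+12·18·2=2172 → min 554 | M2..M5: k=2: 0+220+11·5·4=440; k=3: 990+144+11·18·4=1926; k=4: 290+0+11·2·4=378 → min 378.
Length 5: M1..M5: k=1: 0+378+12·11·4=906; k=2: 660+220+12·5·4=1120; k=3: 1740+144+12·18·4=2748; k=4: 554+0+12·2·4=650 → min 650.
Optimal order: ((M1 × (M2 × (M3 × M4))) × M5) with cost 650.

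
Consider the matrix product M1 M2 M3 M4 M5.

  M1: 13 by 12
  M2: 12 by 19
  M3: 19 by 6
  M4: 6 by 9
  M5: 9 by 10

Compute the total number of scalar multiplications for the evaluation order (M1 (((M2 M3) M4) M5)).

4656

(M2 M3): 12×19 by 19×6 → 12×6, cost 12·19·6 = 1368
((M2 M3) M4): 12×6 by 6×9 → 12×9, cost 12·6·9 = 648; cumulative 2016
(((M2 M3) M4) M5): 12×9 by 9×10 → 12×10, cost 12·9·10 = 1080; cumulative 3096
(M1 (((M2 M3) M4) M5)): 13×12 by 12×10 → 13×10, cost 13·12·10 = 1560; cumulative 4656
Total: 4656 scalar multiplications.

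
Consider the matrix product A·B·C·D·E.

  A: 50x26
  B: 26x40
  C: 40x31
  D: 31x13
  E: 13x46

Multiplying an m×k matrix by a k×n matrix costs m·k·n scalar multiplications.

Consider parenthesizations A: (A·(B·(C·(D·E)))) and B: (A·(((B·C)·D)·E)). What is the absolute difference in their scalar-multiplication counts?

Order A = (A·(B·(C·(D·E)))): (D·E): 31×13 by 13×46 → 31×46, cost 31·13·46 = 18538; (C·(D·E)): 40×31 by 31×46 → 40×46, cost 40·31·46 = 57040; cumulative 75578; (B·(C·(D·E))): 26×40 by 40×46 → 26×46, cost 26·40·46 = 47840; cumulative 123418; (A·(B·(C·(D·E)))): 50×26 by 26×46 → 50×46, cost 50·26·46 = 59800; cumulative 183218. Total 183218.
Order B = (A·(((B·C)·D)·E)): (B·C): 26×40 by 40×31 → 26×31, cost 26·40·31 = 32240; ((B·C)·D): 26×31 by 31×13 → 26×13, cost 26·31·13 = 10478; cumulative 42718; (((B·C)·D)·E): 26×13 by 13×46 → 26×46, cost 26·13·46 = 15548; cumulative 58266; (A·(((B·C)·D)·E)): 50×26 by 26×46 → 50×46, cost 50·26·46 = 59800; cumulative 118066. Total 118066.
Difference: |183218 − 118066| = 65152.

65152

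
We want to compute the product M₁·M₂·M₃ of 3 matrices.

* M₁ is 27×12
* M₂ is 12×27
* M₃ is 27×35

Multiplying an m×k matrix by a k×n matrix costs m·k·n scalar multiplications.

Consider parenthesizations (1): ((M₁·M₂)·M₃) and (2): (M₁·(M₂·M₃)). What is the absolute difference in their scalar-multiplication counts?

11583

Order (1) = ((M₁·M₂)·M₃): (M₁·M₂): 27×12 by 12×27 → 27×27, cost 27·12·27 = 8748; ((M₁·M₂)·M₃): 27×27 by 27×35 → 27×35, cost 27·27·35 = 25515; cumulative 34263. Total 34263.
Order (2) = (M₁·(M₂·M₃)): (M₂·M₃): 12×27 by 27×35 → 12×35, cost 12·27·35 = 11340; (M₁·(M₂·M₃)): 27×12 by 12×35 → 27×35, cost 27·12·35 = 11340; cumulative 22680. Total 22680.
Difference: |34263 − 22680| = 11583.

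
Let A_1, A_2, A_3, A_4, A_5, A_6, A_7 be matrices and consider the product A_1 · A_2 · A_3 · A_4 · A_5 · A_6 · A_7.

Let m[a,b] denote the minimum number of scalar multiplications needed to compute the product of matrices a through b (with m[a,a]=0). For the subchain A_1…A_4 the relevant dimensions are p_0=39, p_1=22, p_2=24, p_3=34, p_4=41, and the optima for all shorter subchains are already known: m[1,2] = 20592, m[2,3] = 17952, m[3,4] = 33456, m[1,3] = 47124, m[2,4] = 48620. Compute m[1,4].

m[1,4] = min over k∈[1,3] of m[1,k]+m[k+1,4]+p_{0}·p_k·p_{4}.
k=1: 0 + 48620 + 39·22·41 = 83798; k=2: 20592 + 33456 + 39·24·41 = 92424; k=3: 47124 + 0 + 39·34·41 = 101490.
Minimum: 83798 at k=1.

83798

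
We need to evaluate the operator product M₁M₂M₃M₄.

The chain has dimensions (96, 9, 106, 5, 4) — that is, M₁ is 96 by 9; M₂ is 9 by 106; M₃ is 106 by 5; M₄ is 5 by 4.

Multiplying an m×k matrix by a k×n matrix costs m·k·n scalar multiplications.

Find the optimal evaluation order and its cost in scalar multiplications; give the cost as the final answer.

Adjacent pairs: M₁M₂ = 96·9·106 = 91584; M₂M₃ = 9·106·5 = 4770; M₃M₄ = 106·5·4 = 2120.
Length 3: M₁..M₃: k=1: 0+4770+96·9·5=9090; k=2: 91584+0+96·106·5=142464 → min 9090 | M₂..M₄: k=2: 0+2120+9·106·4=5936; k=3: 4770+0+9·5·4=4950 → min 4950.
Length 4: M₁..M₄: k=1: 0+4950+96·9·4=8406; k=2: 91584+2120+96·106·4=134408; k=3: 9090+0+96·5·4=11010 → min 8406.
Optimal parenthesization: (M₁((M₂M₃)M₄)) with cost 8406.

8406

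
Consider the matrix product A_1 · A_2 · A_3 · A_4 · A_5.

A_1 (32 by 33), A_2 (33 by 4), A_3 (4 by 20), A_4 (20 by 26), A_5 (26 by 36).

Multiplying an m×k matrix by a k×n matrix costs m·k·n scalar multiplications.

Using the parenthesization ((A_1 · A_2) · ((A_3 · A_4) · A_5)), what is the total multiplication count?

14656

(A_1 · A_2): 32×33 by 33×4 → 32×4, cost 32·33·4 = 4224
(A_3 · A_4): 4×20 by 20×26 → 4×26, cost 4·20·26 = 2080
((A_3 · A_4) · A_5): 4×26 by 26×36 → 4×36, cost 4·26·36 = 3744; cumulative 5824
((A_1 · A_2) · ((A_3 · A_4) · A_5)): 32×4 by 4×36 → 32×36, cost 32·4·36 = 4608; cumulative 14656
Total: 14656 scalar multiplications.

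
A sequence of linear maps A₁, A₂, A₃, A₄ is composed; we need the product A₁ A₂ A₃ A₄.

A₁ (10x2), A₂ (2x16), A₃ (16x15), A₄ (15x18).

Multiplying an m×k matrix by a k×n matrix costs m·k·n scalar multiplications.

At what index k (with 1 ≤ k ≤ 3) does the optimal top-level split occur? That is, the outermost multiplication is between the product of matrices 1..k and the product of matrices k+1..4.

1

Adjacent pairs: A₁A₂ = 10·2·16 = 320; A₂A₃ = 2·16·15 = 480; A₃A₄ = 16·15·18 = 4320.
Length 3: A₁..A₃: k=1: 0+480+10·2·15=780; k=2: 320+0+10·16·15=2720 → min 780 | A₂..A₄: k=2: 0+4320+2·16·18=4896; k=3: 480+0+2·15·18=1020 → min 1020.
Top-level splits: k=1: (A₁..A₁)·(A₂..A₄) → 0+1020+10·2·18 = 1380; k=2: (A₁..A₂)·(A₃..A₄) → 320+4320+10·16·18 = 7520; k=3: (A₁..A₃)·(A₄..A₄) → 780+0+10·15·18 = 3480.
Best split is after A₁, i.e. k = 1.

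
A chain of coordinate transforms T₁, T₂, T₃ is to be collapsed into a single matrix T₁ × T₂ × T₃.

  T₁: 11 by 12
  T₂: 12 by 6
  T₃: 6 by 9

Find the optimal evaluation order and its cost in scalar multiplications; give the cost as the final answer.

(T₁ × (T₂ × T₃)): cost 1836.
((T₁ × T₂) × T₃): cost 1386.
Optimal: ((T₁ × T₂) × T₃) with cost 1386.

1386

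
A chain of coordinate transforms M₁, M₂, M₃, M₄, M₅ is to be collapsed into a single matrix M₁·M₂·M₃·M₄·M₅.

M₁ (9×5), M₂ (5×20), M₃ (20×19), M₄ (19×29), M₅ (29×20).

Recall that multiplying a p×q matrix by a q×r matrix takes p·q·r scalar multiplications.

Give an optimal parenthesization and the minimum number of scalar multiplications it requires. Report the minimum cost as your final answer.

Adjacent pairs: M₁M₂ = 9·5·20 = 900; M₂M₃ = 5·20·19 = 1900; M₃M₄ = 20·19·29 = 11020; M₄M₅ = 19·29·20 = 11020.
Length 3: M₁..M₃: k=1: 0+1900+9·5·19=2755; k=2: 900+0+9·20·19=4320 → min 2755 | M₂..M₄: k=2: 0+11020+5·20·29=13920; k=3: 1900+0+5·19·29=4655 → min 4655 | M₃..M₅: k=3: 0+11020+20·19·20=18620; k=4: 11020+0+20·29·20=22620 → min 18620.
Length 4: M₁..M₄: k=1: 0+4655+9·5·29=5960; k=2: 900+11020+9·20·29=17140; k=3: 2755+0+9·19·29=7714 → min 5960 | M₂..M₅: k=2: 0+18620+5·20·20=20620; k=3: 1900+11020+5·19·20=14820; k=4: 4655+0+5·29·20=7555 → min 7555.
Length 5: M₁..M₅: k=1: 0+7555+9·5·20=8455; k=2: 900+18620+9·20·20=23120; k=3: 2755+11020+9·19·20=17195; k=4: 5960+0+9·29·20=11180 → min 8455.
Optimal parenthesization: (M₁·(((M₂·M₃)·M₄)·M₅)) with cost 8455.

8455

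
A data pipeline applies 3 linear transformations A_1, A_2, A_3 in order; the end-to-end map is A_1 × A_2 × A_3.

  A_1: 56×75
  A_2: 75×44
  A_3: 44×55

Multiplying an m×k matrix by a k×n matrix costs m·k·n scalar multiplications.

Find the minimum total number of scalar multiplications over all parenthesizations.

320320

Order (A_1 × (A_2 × A_3)): (A_2 × A_3): 75×44 by 44×55 → 75×55, cost 75·44·55 = 181500; (A_1 × (A_2 × A_3)): 56×75 by 75×55 → 56×55, cost 56·75·55 = 231000; cumulative 412500. Total 412500.
Order ((A_1 × A_2) × A_3): (A_1 × A_2): 56×75 by 75×44 → 56×44, cost 56·75·44 = 184800; ((A_1 × A_2) × A_3): 56×44 by 44×55 → 56×55, cost 56·44·55 = 135520; cumulative 320320. Total 320320.
Minimum: 320320.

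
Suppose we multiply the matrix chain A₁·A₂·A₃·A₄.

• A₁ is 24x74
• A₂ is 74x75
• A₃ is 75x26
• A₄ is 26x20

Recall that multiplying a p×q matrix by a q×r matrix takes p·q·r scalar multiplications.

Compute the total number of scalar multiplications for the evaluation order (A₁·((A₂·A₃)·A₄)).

218300

(A₂·A₃): 74×75 by 75×26 → 74×26, cost 74·75·26 = 144300
((A₂·A₃)·A₄): 74×26 by 26×20 → 74×20, cost 74·26·20 = 38480; cumulative 182780
(A₁·((A₂·A₃)·A₄)): 24×74 by 74×20 → 24×20, cost 24·74·20 = 35520; cumulative 218300
Total: 218300 scalar multiplications.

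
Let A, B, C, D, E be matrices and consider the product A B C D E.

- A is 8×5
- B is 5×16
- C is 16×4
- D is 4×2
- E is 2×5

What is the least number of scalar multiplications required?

448

Adjacent pairs: AB = 8·5·16 = 640; BC = 5·16·4 = 320; CD = 16·4·2 = 128; DE = 4·2·5 = 40.
Length 3: A..C: k=1: 0+320+8·5·4=480; k=2: 640+0+8·16·4=1152 → min 480 | B..D: k=2: 0+128+5·16·2=288; k=3: 320+0+5·4·2=360 → min 288 | C..E: k=3: 0+40+16·4·5=360; k=4: 128+0+16·2·5=288 → min 288.
Length 4: A..D: k=1: 0+288+8·5·2=368; k=2: 640+128+8·16·2=1024; k=3: 480+0+8·4·2=544 → min 368 | B..E: k=2: 0+288+5·16·5=688; k=3: 320+40+5·4·5=460; k=4: 288+0+5·2·5=338 → min 338.
Length 5: A..E: k=1: 0+338+8·5·5=538; k=2: 640+288+8·16·5=1568; k=3: 480+40+8·4·5=680; k=4: 368+0+8·2·5=448 → min 448.
Optimal order: ((A (B (C D))) E) with cost 448.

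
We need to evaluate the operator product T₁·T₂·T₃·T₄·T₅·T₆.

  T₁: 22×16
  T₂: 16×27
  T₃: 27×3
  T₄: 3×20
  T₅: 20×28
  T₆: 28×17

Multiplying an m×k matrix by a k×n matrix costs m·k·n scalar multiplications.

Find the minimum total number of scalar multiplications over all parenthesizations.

Adjacent pairs: T₁T₂ = 22·16·27 = 9504; T₂T₃ = 16·27·3 = 1296; T₃T₄ = 27·3·20 = 1620; T₄T₅ = 3·20·28 = 1680; T₅T₆ = 20·28·17 = 9520.
Length 3: T₁..T₃: k=1: 0+1296+22·16·3=2352; k=2: 9504+0+22·27·3=11286 → min 2352 | T₂..T₄: k=2: 0+1620+16·27·20=10260; k=3: 1296+0+16·3·20=2256 → min 2256 | T₃..T₅: k=3: 0+1680+27·3·28=3948; k=4: 1620+0+27·20·28=16740 → min 3948 | T₄..T₆: k=4: 0+9520+3·20·17=10540; k=5: 1680+0+3·28·17=3108 → min 3108.
Length 4: T₁..T₄: k=1: 0+2256+22·16·20=9296; k=2: 9504+1620+22·27·20=23004; k=3: 2352+0+22·3·20=3672 → min 3672 | T₂..T₅: k=2: 0+3948+16·27·28=16044; k=3: 1296+1680+16·3·28=4320; k=4: 2256+0+16·20·28=11216 → min 4320 | T₃..T₆: k=3: 0+3108+27·3·17=4485; k=4: 1620+9520+27·20·17=20320; k=5: 3948+0+27·28·17=16800 → min 4485.
Length 5: T₁..T₅: k=1: 0+4320+22·16·28=14176; k=2: 9504+3948+22·27·28=30084; k=3: 2352+1680+22·3·28=5880; k=4: 3672+0+22·20·28=15992 → min 5880 | T₂..T₆: k=2: 0+4485+16·27·17=11829; k=3: 1296+3108+16·3·17=5220; k=4: 2256+9520+16·20·17=17216; k=5: 4320+0+16·28·17=11936 → min 5220.
Length 6: T₁..T₆: k=1: 0+5220+22·16·17=11204; k=2: 9504+4485+22·27·17=24087; k=3: 2352+3108+22·3·17=6582; k=4: 3672+9520+22·20·17=20672; k=5: 5880+0+22·28·17=16352 → min 6582.
Optimal order: ((T₁·(T₂·T₃))·((T₄·T₅)·T₆)) with cost 6582.

6582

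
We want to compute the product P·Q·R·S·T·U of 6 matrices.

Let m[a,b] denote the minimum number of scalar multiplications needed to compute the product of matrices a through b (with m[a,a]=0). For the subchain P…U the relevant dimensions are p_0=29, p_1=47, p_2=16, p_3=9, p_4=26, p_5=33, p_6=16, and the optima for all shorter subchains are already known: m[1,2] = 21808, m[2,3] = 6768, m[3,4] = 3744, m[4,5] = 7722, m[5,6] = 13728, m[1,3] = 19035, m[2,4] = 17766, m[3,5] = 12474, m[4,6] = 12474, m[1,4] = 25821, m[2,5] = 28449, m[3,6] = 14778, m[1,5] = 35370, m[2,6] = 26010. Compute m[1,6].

35685

m[1,6] = min over k∈[1,5] of m[1,k]+m[k+1,6]+p_{0}·p_k·p_{6}.
k=1: 0 + 26010 + 29·47·16 = 47818; k=2: 21808 + 14778 + 29·16·16 = 44010; k=3: 19035 + 12474 + 29·9·16 = 35685; k=4: 25821 + 13728 + 29·26·16 = 51613; k=5: 35370 + 0 + 29·33·16 = 50682.
Minimum: 35685 at k=3.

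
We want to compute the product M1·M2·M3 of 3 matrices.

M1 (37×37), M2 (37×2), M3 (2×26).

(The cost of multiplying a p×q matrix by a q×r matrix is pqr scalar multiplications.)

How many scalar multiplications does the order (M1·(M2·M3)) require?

37518

(M2·M3): 37×2 by 2×26 → 37×26, cost 37·2·26 = 1924
(M1·(M2·M3)): 37×37 by 37×26 → 37×26, cost 37·37·26 = 35594; cumulative 37518
Total: 37518 scalar multiplications.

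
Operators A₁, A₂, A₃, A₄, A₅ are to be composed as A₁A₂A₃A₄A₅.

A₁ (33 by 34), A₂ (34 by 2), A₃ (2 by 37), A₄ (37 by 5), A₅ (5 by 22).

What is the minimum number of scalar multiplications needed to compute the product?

4286

Adjacent pairs: A₁A₂ = 33·34·2 = 2244; A₂A₃ = 34·2·37 = 2516; A₃A₄ = 2·37·5 = 370; A₄A₅ = 37·5·22 = 4070.
Length 3: A₁..A₃: k=1: 0+2516+33·34·37=44030; k=2: 2244+0+33·2·37=4686 → min 4686 | A₂..A₄: k=2: 0+370+34·2·5=710; k=3: 2516+0+34·37·5=8806 → min 710 | A₃..A₅: k=3: 0+4070+2·37·22=5698; k=4: 370+0+2·5·22=590 → min 590.
Length 4: A₁..A₄: k=1: 0+710+33·34·5=6320; k=2: 2244+370+33·2·5=2944; k=3: 4686+0+33·37·5=10791 → min 2944 | A₂..A₅: k=2: 0+590+34·2·22=2086; k=3: 2516+4070+34·37·22=34262; k=4: 710+0+34·5·22=4450 → min 2086.
Length 5: A₁..A₅: k=1: 0+2086+33·34·22=26770; k=2: 2244+590+33·2·22=4286; k=3: 4686+4070+33·37·22=35618; k=4: 2944+0+33·5·22=6574 → min 4286.
Optimal order: ((A₁A₂)((A₃A₄)A₅)) with cost 4286.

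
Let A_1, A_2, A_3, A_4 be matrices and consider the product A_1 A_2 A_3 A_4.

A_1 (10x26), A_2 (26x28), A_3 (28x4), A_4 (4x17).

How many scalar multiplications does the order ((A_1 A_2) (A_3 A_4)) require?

13944

(A_1 A_2): 10×26 by 26×28 → 10×28, cost 10·26·28 = 7280
(A_3 A_4): 28×4 by 4×17 → 28×17, cost 28·4·17 = 1904
((A_1 A_2) (A_3 A_4)): 10×28 by 28×17 → 10×17, cost 10·28·17 = 4760; cumulative 13944
Total: 13944 scalar multiplications.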